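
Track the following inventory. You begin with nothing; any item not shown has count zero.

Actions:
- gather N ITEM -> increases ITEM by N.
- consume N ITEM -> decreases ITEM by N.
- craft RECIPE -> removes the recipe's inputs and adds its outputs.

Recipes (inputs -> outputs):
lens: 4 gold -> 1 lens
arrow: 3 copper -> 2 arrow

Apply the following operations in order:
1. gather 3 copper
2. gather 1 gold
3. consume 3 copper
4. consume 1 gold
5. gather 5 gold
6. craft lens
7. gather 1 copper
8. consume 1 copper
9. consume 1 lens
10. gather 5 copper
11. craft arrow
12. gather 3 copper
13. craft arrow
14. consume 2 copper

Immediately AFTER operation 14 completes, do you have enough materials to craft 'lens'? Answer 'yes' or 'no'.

Answer: no

Derivation:
After 1 (gather 3 copper): copper=3
After 2 (gather 1 gold): copper=3 gold=1
After 3 (consume 3 copper): gold=1
After 4 (consume 1 gold): (empty)
After 5 (gather 5 gold): gold=5
After 6 (craft lens): gold=1 lens=1
After 7 (gather 1 copper): copper=1 gold=1 lens=1
After 8 (consume 1 copper): gold=1 lens=1
After 9 (consume 1 lens): gold=1
After 10 (gather 5 copper): copper=5 gold=1
After 11 (craft arrow): arrow=2 copper=2 gold=1
After 12 (gather 3 copper): arrow=2 copper=5 gold=1
After 13 (craft arrow): arrow=4 copper=2 gold=1
After 14 (consume 2 copper): arrow=4 gold=1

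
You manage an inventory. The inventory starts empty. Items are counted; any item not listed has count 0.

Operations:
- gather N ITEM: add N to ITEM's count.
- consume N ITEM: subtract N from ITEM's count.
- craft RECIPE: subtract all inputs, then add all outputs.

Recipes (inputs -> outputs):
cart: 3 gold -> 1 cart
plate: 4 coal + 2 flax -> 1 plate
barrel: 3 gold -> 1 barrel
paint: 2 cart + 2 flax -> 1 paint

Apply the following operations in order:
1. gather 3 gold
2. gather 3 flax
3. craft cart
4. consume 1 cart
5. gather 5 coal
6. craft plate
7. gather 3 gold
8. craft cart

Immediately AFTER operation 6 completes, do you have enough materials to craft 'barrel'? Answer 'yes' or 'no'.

After 1 (gather 3 gold): gold=3
After 2 (gather 3 flax): flax=3 gold=3
After 3 (craft cart): cart=1 flax=3
After 4 (consume 1 cart): flax=3
After 5 (gather 5 coal): coal=5 flax=3
After 6 (craft plate): coal=1 flax=1 plate=1

Answer: no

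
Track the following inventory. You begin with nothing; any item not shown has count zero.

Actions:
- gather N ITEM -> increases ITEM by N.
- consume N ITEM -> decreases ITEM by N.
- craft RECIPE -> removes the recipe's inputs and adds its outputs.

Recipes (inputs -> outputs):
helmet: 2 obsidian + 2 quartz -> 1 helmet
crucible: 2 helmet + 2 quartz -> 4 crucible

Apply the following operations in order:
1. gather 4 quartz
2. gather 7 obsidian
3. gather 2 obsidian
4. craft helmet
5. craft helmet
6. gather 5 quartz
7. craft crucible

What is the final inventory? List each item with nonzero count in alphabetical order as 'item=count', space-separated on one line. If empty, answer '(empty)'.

After 1 (gather 4 quartz): quartz=4
After 2 (gather 7 obsidian): obsidian=7 quartz=4
After 3 (gather 2 obsidian): obsidian=9 quartz=4
After 4 (craft helmet): helmet=1 obsidian=7 quartz=2
After 5 (craft helmet): helmet=2 obsidian=5
After 6 (gather 5 quartz): helmet=2 obsidian=5 quartz=5
After 7 (craft crucible): crucible=4 obsidian=5 quartz=3

Answer: crucible=4 obsidian=5 quartz=3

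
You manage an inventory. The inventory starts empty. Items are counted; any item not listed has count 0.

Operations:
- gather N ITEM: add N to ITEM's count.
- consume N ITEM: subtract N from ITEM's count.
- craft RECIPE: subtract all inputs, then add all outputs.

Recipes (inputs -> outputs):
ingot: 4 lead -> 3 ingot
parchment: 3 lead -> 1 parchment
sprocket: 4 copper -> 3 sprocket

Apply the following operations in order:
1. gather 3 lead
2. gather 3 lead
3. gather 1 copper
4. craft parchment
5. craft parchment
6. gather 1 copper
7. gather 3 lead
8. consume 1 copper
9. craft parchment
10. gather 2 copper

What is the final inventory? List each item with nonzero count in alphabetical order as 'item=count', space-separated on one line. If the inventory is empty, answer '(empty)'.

Answer: copper=3 parchment=3

Derivation:
After 1 (gather 3 lead): lead=3
After 2 (gather 3 lead): lead=6
After 3 (gather 1 copper): copper=1 lead=6
After 4 (craft parchment): copper=1 lead=3 parchment=1
After 5 (craft parchment): copper=1 parchment=2
After 6 (gather 1 copper): copper=2 parchment=2
After 7 (gather 3 lead): copper=2 lead=3 parchment=2
After 8 (consume 1 copper): copper=1 lead=3 parchment=2
After 9 (craft parchment): copper=1 parchment=3
After 10 (gather 2 copper): copper=3 parchment=3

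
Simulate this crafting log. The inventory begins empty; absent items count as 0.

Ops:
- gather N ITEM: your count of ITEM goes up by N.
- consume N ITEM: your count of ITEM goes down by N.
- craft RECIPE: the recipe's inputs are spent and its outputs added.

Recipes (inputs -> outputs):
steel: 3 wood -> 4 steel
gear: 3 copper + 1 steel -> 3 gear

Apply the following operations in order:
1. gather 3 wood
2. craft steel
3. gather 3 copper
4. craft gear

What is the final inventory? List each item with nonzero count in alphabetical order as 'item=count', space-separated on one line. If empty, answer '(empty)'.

Answer: gear=3 steel=3

Derivation:
After 1 (gather 3 wood): wood=3
After 2 (craft steel): steel=4
After 3 (gather 3 copper): copper=3 steel=4
After 4 (craft gear): gear=3 steel=3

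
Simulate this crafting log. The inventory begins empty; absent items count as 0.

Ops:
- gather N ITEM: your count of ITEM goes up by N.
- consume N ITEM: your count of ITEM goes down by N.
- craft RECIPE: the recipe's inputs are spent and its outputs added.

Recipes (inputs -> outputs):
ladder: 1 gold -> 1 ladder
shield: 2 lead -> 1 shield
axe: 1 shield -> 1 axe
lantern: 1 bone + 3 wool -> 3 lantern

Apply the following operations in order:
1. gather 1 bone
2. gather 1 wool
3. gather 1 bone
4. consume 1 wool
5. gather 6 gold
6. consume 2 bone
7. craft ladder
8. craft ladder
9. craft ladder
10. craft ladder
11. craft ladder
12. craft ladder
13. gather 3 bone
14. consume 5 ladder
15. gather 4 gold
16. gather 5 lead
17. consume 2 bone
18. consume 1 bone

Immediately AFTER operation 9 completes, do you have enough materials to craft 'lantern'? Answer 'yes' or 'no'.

Answer: no

Derivation:
After 1 (gather 1 bone): bone=1
After 2 (gather 1 wool): bone=1 wool=1
After 3 (gather 1 bone): bone=2 wool=1
After 4 (consume 1 wool): bone=2
After 5 (gather 6 gold): bone=2 gold=6
After 6 (consume 2 bone): gold=6
After 7 (craft ladder): gold=5 ladder=1
After 8 (craft ladder): gold=4 ladder=2
After 9 (craft ladder): gold=3 ladder=3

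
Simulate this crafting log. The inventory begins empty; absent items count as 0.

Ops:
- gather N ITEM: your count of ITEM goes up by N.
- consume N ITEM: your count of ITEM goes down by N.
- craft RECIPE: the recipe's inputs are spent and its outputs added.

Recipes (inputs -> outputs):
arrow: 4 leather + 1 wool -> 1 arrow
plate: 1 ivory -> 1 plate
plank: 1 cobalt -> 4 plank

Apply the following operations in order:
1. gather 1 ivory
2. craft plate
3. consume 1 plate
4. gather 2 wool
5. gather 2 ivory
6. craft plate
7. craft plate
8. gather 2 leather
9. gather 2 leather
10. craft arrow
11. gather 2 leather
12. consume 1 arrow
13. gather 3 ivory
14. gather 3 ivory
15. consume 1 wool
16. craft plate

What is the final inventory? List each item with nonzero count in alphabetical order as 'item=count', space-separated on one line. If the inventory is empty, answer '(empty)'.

After 1 (gather 1 ivory): ivory=1
After 2 (craft plate): plate=1
After 3 (consume 1 plate): (empty)
After 4 (gather 2 wool): wool=2
After 5 (gather 2 ivory): ivory=2 wool=2
After 6 (craft plate): ivory=1 plate=1 wool=2
After 7 (craft plate): plate=2 wool=2
After 8 (gather 2 leather): leather=2 plate=2 wool=2
After 9 (gather 2 leather): leather=4 plate=2 wool=2
After 10 (craft arrow): arrow=1 plate=2 wool=1
After 11 (gather 2 leather): arrow=1 leather=2 plate=2 wool=1
After 12 (consume 1 arrow): leather=2 plate=2 wool=1
After 13 (gather 3 ivory): ivory=3 leather=2 plate=2 wool=1
After 14 (gather 3 ivory): ivory=6 leather=2 plate=2 wool=1
After 15 (consume 1 wool): ivory=6 leather=2 plate=2
After 16 (craft plate): ivory=5 leather=2 plate=3

Answer: ivory=5 leather=2 plate=3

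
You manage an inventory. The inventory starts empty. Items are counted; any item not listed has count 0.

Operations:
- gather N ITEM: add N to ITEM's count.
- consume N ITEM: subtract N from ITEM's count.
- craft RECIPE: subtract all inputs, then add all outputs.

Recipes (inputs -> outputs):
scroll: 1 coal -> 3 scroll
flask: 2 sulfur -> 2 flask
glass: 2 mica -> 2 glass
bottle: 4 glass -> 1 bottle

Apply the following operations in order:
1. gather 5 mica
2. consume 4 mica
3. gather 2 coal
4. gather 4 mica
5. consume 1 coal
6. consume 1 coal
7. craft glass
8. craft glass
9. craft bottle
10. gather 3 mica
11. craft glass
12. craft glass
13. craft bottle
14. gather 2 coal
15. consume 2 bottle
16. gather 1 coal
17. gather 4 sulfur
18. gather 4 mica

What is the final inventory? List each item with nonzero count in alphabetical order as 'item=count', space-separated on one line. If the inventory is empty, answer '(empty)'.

After 1 (gather 5 mica): mica=5
After 2 (consume 4 mica): mica=1
After 3 (gather 2 coal): coal=2 mica=1
After 4 (gather 4 mica): coal=2 mica=5
After 5 (consume 1 coal): coal=1 mica=5
After 6 (consume 1 coal): mica=5
After 7 (craft glass): glass=2 mica=3
After 8 (craft glass): glass=4 mica=1
After 9 (craft bottle): bottle=1 mica=1
After 10 (gather 3 mica): bottle=1 mica=4
After 11 (craft glass): bottle=1 glass=2 mica=2
After 12 (craft glass): bottle=1 glass=4
After 13 (craft bottle): bottle=2
After 14 (gather 2 coal): bottle=2 coal=2
After 15 (consume 2 bottle): coal=2
After 16 (gather 1 coal): coal=3
After 17 (gather 4 sulfur): coal=3 sulfur=4
After 18 (gather 4 mica): coal=3 mica=4 sulfur=4

Answer: coal=3 mica=4 sulfur=4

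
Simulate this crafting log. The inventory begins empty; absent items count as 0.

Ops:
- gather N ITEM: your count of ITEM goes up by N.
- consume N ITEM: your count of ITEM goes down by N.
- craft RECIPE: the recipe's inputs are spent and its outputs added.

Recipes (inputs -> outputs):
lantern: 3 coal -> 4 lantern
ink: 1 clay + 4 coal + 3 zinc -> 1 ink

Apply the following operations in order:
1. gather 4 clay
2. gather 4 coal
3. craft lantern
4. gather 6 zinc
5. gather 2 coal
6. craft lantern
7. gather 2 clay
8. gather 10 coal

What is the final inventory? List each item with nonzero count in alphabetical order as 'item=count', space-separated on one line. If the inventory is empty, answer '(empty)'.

After 1 (gather 4 clay): clay=4
After 2 (gather 4 coal): clay=4 coal=4
After 3 (craft lantern): clay=4 coal=1 lantern=4
After 4 (gather 6 zinc): clay=4 coal=1 lantern=4 zinc=6
After 5 (gather 2 coal): clay=4 coal=3 lantern=4 zinc=6
After 6 (craft lantern): clay=4 lantern=8 zinc=6
After 7 (gather 2 clay): clay=6 lantern=8 zinc=6
After 8 (gather 10 coal): clay=6 coal=10 lantern=8 zinc=6

Answer: clay=6 coal=10 lantern=8 zinc=6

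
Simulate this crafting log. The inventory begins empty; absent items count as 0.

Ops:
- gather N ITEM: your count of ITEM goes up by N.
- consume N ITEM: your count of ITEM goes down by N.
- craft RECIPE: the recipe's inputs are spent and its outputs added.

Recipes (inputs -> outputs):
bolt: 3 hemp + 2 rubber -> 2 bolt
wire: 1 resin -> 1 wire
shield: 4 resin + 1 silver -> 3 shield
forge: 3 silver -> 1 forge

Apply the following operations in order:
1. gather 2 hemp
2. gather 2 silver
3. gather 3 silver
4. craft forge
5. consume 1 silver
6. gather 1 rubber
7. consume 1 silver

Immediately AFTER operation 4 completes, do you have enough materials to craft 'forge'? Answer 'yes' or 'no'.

After 1 (gather 2 hemp): hemp=2
After 2 (gather 2 silver): hemp=2 silver=2
After 3 (gather 3 silver): hemp=2 silver=5
After 4 (craft forge): forge=1 hemp=2 silver=2

Answer: no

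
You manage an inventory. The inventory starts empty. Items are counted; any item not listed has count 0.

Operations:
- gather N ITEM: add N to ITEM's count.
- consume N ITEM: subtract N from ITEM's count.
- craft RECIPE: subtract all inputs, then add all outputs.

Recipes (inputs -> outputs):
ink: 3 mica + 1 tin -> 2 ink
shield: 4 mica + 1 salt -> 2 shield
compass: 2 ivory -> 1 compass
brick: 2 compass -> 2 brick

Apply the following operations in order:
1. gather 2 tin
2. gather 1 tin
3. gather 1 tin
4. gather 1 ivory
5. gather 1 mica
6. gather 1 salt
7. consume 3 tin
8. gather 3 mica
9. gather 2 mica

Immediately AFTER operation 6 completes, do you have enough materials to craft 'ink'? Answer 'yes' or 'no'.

Answer: no

Derivation:
After 1 (gather 2 tin): tin=2
After 2 (gather 1 tin): tin=3
After 3 (gather 1 tin): tin=4
After 4 (gather 1 ivory): ivory=1 tin=4
After 5 (gather 1 mica): ivory=1 mica=1 tin=4
After 6 (gather 1 salt): ivory=1 mica=1 salt=1 tin=4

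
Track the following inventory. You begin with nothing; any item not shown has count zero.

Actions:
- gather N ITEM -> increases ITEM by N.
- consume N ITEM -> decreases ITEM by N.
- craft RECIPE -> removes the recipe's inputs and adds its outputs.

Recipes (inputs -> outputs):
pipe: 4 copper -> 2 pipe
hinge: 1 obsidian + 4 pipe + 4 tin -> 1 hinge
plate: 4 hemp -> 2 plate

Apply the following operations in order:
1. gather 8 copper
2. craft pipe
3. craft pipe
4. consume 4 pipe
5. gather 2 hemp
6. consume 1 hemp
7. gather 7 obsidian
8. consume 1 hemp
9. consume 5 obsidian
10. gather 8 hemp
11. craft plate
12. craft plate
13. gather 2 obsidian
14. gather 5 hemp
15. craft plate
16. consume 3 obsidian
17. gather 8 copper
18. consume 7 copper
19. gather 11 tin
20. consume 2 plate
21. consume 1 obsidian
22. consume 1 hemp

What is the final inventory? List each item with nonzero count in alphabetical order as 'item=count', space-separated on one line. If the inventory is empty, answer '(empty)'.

After 1 (gather 8 copper): copper=8
After 2 (craft pipe): copper=4 pipe=2
After 3 (craft pipe): pipe=4
After 4 (consume 4 pipe): (empty)
After 5 (gather 2 hemp): hemp=2
After 6 (consume 1 hemp): hemp=1
After 7 (gather 7 obsidian): hemp=1 obsidian=7
After 8 (consume 1 hemp): obsidian=7
After 9 (consume 5 obsidian): obsidian=2
After 10 (gather 8 hemp): hemp=8 obsidian=2
After 11 (craft plate): hemp=4 obsidian=2 plate=2
After 12 (craft plate): obsidian=2 plate=4
After 13 (gather 2 obsidian): obsidian=4 plate=4
After 14 (gather 5 hemp): hemp=5 obsidian=4 plate=4
After 15 (craft plate): hemp=1 obsidian=4 plate=6
After 16 (consume 3 obsidian): hemp=1 obsidian=1 plate=6
After 17 (gather 8 copper): copper=8 hemp=1 obsidian=1 plate=6
After 18 (consume 7 copper): copper=1 hemp=1 obsidian=1 plate=6
After 19 (gather 11 tin): copper=1 hemp=1 obsidian=1 plate=6 tin=11
After 20 (consume 2 plate): copper=1 hemp=1 obsidian=1 plate=4 tin=11
After 21 (consume 1 obsidian): copper=1 hemp=1 plate=4 tin=11
After 22 (consume 1 hemp): copper=1 plate=4 tin=11

Answer: copper=1 plate=4 tin=11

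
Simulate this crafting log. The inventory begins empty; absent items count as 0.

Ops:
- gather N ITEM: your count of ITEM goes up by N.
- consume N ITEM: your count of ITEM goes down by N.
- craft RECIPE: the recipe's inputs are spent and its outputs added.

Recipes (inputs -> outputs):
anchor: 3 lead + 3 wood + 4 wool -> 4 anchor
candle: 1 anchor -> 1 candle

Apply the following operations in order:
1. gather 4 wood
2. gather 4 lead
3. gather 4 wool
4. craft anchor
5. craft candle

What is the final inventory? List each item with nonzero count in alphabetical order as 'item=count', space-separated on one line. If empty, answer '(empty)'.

Answer: anchor=3 candle=1 lead=1 wood=1

Derivation:
After 1 (gather 4 wood): wood=4
After 2 (gather 4 lead): lead=4 wood=4
After 3 (gather 4 wool): lead=4 wood=4 wool=4
After 4 (craft anchor): anchor=4 lead=1 wood=1
After 5 (craft candle): anchor=3 candle=1 lead=1 wood=1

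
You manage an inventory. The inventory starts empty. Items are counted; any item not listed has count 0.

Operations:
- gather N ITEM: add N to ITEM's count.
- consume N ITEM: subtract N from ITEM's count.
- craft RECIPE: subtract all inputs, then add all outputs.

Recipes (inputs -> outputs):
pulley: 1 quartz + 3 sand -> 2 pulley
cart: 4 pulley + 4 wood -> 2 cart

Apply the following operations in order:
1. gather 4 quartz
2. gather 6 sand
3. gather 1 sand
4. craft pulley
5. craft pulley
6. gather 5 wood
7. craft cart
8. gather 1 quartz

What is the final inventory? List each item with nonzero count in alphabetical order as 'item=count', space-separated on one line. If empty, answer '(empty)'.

Answer: cart=2 quartz=3 sand=1 wood=1

Derivation:
After 1 (gather 4 quartz): quartz=4
After 2 (gather 6 sand): quartz=4 sand=6
After 3 (gather 1 sand): quartz=4 sand=7
After 4 (craft pulley): pulley=2 quartz=3 sand=4
After 5 (craft pulley): pulley=4 quartz=2 sand=1
After 6 (gather 5 wood): pulley=4 quartz=2 sand=1 wood=5
After 7 (craft cart): cart=2 quartz=2 sand=1 wood=1
After 8 (gather 1 quartz): cart=2 quartz=3 sand=1 wood=1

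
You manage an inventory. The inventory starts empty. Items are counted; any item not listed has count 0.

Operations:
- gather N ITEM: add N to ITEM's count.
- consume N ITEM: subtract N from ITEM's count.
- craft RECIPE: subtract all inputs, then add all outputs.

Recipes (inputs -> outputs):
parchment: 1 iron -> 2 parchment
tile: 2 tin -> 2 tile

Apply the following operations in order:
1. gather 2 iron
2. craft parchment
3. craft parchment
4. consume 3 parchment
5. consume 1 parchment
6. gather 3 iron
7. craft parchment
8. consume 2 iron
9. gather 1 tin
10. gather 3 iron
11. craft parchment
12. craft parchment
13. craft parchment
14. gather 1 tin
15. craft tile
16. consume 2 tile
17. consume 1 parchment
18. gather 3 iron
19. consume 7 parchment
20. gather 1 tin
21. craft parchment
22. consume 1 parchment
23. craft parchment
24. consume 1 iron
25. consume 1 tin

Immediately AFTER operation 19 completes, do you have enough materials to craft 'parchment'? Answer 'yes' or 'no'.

Answer: yes

Derivation:
After 1 (gather 2 iron): iron=2
After 2 (craft parchment): iron=1 parchment=2
After 3 (craft parchment): parchment=4
After 4 (consume 3 parchment): parchment=1
After 5 (consume 1 parchment): (empty)
After 6 (gather 3 iron): iron=3
After 7 (craft parchment): iron=2 parchment=2
After 8 (consume 2 iron): parchment=2
After 9 (gather 1 tin): parchment=2 tin=1
After 10 (gather 3 iron): iron=3 parchment=2 tin=1
After 11 (craft parchment): iron=2 parchment=4 tin=1
After 12 (craft parchment): iron=1 parchment=6 tin=1
After 13 (craft parchment): parchment=8 tin=1
After 14 (gather 1 tin): parchment=8 tin=2
After 15 (craft tile): parchment=8 tile=2
After 16 (consume 2 tile): parchment=8
After 17 (consume 1 parchment): parchment=7
After 18 (gather 3 iron): iron=3 parchment=7
After 19 (consume 7 parchment): iron=3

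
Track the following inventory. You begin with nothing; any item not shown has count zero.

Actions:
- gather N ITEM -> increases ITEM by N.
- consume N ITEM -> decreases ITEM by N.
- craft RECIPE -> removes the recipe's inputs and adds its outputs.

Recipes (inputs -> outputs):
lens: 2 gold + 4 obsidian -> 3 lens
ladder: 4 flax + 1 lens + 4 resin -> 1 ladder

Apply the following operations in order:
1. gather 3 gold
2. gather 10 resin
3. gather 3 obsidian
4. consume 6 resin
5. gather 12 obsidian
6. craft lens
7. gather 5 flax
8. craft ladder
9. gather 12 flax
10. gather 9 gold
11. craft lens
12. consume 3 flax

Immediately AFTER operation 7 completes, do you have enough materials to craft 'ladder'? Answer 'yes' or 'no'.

Answer: yes

Derivation:
After 1 (gather 3 gold): gold=3
After 2 (gather 10 resin): gold=3 resin=10
After 3 (gather 3 obsidian): gold=3 obsidian=3 resin=10
After 4 (consume 6 resin): gold=3 obsidian=3 resin=4
After 5 (gather 12 obsidian): gold=3 obsidian=15 resin=4
After 6 (craft lens): gold=1 lens=3 obsidian=11 resin=4
After 7 (gather 5 flax): flax=5 gold=1 lens=3 obsidian=11 resin=4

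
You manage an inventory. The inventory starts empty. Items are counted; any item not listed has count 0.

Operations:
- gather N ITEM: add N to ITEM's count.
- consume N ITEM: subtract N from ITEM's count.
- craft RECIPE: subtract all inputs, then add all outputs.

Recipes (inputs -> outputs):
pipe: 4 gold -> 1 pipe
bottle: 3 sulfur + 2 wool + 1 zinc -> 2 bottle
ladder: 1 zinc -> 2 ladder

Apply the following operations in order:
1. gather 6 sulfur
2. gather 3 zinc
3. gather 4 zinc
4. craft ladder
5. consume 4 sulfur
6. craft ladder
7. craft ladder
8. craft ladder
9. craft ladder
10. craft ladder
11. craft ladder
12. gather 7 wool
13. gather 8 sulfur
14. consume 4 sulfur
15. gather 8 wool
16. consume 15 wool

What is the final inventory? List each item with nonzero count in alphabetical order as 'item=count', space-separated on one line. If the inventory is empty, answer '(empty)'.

Answer: ladder=14 sulfur=6

Derivation:
After 1 (gather 6 sulfur): sulfur=6
After 2 (gather 3 zinc): sulfur=6 zinc=3
After 3 (gather 4 zinc): sulfur=6 zinc=7
After 4 (craft ladder): ladder=2 sulfur=6 zinc=6
After 5 (consume 4 sulfur): ladder=2 sulfur=2 zinc=6
After 6 (craft ladder): ladder=4 sulfur=2 zinc=5
After 7 (craft ladder): ladder=6 sulfur=2 zinc=4
After 8 (craft ladder): ladder=8 sulfur=2 zinc=3
After 9 (craft ladder): ladder=10 sulfur=2 zinc=2
After 10 (craft ladder): ladder=12 sulfur=2 zinc=1
After 11 (craft ladder): ladder=14 sulfur=2
After 12 (gather 7 wool): ladder=14 sulfur=2 wool=7
After 13 (gather 8 sulfur): ladder=14 sulfur=10 wool=7
After 14 (consume 4 sulfur): ladder=14 sulfur=6 wool=7
After 15 (gather 8 wool): ladder=14 sulfur=6 wool=15
After 16 (consume 15 wool): ladder=14 sulfur=6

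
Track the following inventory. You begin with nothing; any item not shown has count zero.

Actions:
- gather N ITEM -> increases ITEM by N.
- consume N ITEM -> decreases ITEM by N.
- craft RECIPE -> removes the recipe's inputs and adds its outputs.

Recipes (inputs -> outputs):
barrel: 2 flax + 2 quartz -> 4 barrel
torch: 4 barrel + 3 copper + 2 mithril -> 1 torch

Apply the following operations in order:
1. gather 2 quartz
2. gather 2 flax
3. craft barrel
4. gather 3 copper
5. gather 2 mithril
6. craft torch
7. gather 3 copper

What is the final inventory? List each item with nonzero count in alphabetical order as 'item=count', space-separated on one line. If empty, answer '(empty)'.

After 1 (gather 2 quartz): quartz=2
After 2 (gather 2 flax): flax=2 quartz=2
After 3 (craft barrel): barrel=4
After 4 (gather 3 copper): barrel=4 copper=3
After 5 (gather 2 mithril): barrel=4 copper=3 mithril=2
After 6 (craft torch): torch=1
After 7 (gather 3 copper): copper=3 torch=1

Answer: copper=3 torch=1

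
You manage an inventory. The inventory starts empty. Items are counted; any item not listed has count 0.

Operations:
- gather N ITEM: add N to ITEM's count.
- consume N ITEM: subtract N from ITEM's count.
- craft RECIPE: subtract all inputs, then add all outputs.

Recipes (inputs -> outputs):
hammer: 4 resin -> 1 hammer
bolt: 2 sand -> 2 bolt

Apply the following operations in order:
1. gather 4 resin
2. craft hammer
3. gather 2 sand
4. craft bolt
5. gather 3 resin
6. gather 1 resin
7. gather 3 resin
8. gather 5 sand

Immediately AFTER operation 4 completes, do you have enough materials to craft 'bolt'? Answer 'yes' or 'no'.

After 1 (gather 4 resin): resin=4
After 2 (craft hammer): hammer=1
After 3 (gather 2 sand): hammer=1 sand=2
After 4 (craft bolt): bolt=2 hammer=1

Answer: no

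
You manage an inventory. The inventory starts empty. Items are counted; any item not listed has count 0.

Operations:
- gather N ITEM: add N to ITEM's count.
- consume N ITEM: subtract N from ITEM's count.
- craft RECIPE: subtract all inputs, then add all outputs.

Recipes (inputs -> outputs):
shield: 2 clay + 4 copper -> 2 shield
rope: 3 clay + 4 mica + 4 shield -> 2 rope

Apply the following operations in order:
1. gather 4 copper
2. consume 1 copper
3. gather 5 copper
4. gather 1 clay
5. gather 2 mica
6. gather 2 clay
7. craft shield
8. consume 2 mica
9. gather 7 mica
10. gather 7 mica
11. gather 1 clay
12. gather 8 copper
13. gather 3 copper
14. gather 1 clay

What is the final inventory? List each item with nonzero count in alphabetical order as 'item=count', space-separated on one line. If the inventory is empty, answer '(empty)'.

After 1 (gather 4 copper): copper=4
After 2 (consume 1 copper): copper=3
After 3 (gather 5 copper): copper=8
After 4 (gather 1 clay): clay=1 copper=8
After 5 (gather 2 mica): clay=1 copper=8 mica=2
After 6 (gather 2 clay): clay=3 copper=8 mica=2
After 7 (craft shield): clay=1 copper=4 mica=2 shield=2
After 8 (consume 2 mica): clay=1 copper=4 shield=2
After 9 (gather 7 mica): clay=1 copper=4 mica=7 shield=2
After 10 (gather 7 mica): clay=1 copper=4 mica=14 shield=2
After 11 (gather 1 clay): clay=2 copper=4 mica=14 shield=2
After 12 (gather 8 copper): clay=2 copper=12 mica=14 shield=2
After 13 (gather 3 copper): clay=2 copper=15 mica=14 shield=2
After 14 (gather 1 clay): clay=3 copper=15 mica=14 shield=2

Answer: clay=3 copper=15 mica=14 shield=2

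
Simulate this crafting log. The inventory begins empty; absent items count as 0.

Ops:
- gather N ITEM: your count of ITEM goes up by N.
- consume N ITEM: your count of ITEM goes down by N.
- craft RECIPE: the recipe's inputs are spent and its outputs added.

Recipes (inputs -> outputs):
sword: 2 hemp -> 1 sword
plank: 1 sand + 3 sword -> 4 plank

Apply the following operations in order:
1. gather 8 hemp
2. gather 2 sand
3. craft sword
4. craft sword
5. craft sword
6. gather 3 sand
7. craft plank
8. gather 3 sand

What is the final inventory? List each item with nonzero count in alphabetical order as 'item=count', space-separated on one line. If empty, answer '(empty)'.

After 1 (gather 8 hemp): hemp=8
After 2 (gather 2 sand): hemp=8 sand=2
After 3 (craft sword): hemp=6 sand=2 sword=1
After 4 (craft sword): hemp=4 sand=2 sword=2
After 5 (craft sword): hemp=2 sand=2 sword=3
After 6 (gather 3 sand): hemp=2 sand=5 sword=3
After 7 (craft plank): hemp=2 plank=4 sand=4
After 8 (gather 3 sand): hemp=2 plank=4 sand=7

Answer: hemp=2 plank=4 sand=7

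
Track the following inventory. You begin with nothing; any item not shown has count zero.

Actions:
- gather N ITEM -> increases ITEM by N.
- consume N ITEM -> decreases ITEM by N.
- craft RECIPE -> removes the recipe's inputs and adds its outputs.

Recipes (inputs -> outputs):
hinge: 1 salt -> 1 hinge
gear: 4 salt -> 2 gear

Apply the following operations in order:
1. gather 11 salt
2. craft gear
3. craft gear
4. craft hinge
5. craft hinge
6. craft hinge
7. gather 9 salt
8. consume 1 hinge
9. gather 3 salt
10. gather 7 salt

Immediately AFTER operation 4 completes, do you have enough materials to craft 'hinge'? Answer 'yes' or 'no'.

After 1 (gather 11 salt): salt=11
After 2 (craft gear): gear=2 salt=7
After 3 (craft gear): gear=4 salt=3
After 4 (craft hinge): gear=4 hinge=1 salt=2

Answer: yes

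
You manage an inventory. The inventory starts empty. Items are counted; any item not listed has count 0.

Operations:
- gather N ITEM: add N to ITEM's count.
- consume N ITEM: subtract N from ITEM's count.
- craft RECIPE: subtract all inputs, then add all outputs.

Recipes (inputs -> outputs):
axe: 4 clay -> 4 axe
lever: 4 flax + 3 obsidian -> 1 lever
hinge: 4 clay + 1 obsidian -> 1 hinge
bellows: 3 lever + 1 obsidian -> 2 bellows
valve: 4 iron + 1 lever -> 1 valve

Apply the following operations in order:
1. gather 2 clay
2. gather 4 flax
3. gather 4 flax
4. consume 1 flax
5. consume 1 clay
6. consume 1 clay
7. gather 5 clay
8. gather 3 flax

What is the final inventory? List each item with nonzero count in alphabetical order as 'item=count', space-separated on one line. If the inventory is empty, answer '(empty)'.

After 1 (gather 2 clay): clay=2
After 2 (gather 4 flax): clay=2 flax=4
After 3 (gather 4 flax): clay=2 flax=8
After 4 (consume 1 flax): clay=2 flax=7
After 5 (consume 1 clay): clay=1 flax=7
After 6 (consume 1 clay): flax=7
After 7 (gather 5 clay): clay=5 flax=7
After 8 (gather 3 flax): clay=5 flax=10

Answer: clay=5 flax=10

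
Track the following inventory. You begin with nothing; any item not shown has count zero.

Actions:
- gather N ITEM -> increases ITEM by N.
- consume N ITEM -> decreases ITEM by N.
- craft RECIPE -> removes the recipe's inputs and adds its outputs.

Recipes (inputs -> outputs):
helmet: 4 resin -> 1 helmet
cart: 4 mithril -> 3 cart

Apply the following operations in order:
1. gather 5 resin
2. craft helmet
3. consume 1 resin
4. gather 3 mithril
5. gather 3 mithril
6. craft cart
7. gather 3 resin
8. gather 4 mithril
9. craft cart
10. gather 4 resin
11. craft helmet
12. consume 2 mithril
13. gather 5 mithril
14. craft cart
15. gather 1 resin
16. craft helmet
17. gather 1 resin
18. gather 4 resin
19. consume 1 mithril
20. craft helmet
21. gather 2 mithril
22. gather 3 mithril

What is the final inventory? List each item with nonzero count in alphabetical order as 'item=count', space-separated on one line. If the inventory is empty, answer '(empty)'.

Answer: cart=9 helmet=4 mithril=5 resin=1

Derivation:
After 1 (gather 5 resin): resin=5
After 2 (craft helmet): helmet=1 resin=1
After 3 (consume 1 resin): helmet=1
After 4 (gather 3 mithril): helmet=1 mithril=3
After 5 (gather 3 mithril): helmet=1 mithril=6
After 6 (craft cart): cart=3 helmet=1 mithril=2
After 7 (gather 3 resin): cart=3 helmet=1 mithril=2 resin=3
After 8 (gather 4 mithril): cart=3 helmet=1 mithril=6 resin=3
After 9 (craft cart): cart=6 helmet=1 mithril=2 resin=3
After 10 (gather 4 resin): cart=6 helmet=1 mithril=2 resin=7
After 11 (craft helmet): cart=6 helmet=2 mithril=2 resin=3
After 12 (consume 2 mithril): cart=6 helmet=2 resin=3
After 13 (gather 5 mithril): cart=6 helmet=2 mithril=5 resin=3
After 14 (craft cart): cart=9 helmet=2 mithril=1 resin=3
After 15 (gather 1 resin): cart=9 helmet=2 mithril=1 resin=4
After 16 (craft helmet): cart=9 helmet=3 mithril=1
After 17 (gather 1 resin): cart=9 helmet=3 mithril=1 resin=1
After 18 (gather 4 resin): cart=9 helmet=3 mithril=1 resin=5
After 19 (consume 1 mithril): cart=9 helmet=3 resin=5
After 20 (craft helmet): cart=9 helmet=4 resin=1
After 21 (gather 2 mithril): cart=9 helmet=4 mithril=2 resin=1
After 22 (gather 3 mithril): cart=9 helmet=4 mithril=5 resin=1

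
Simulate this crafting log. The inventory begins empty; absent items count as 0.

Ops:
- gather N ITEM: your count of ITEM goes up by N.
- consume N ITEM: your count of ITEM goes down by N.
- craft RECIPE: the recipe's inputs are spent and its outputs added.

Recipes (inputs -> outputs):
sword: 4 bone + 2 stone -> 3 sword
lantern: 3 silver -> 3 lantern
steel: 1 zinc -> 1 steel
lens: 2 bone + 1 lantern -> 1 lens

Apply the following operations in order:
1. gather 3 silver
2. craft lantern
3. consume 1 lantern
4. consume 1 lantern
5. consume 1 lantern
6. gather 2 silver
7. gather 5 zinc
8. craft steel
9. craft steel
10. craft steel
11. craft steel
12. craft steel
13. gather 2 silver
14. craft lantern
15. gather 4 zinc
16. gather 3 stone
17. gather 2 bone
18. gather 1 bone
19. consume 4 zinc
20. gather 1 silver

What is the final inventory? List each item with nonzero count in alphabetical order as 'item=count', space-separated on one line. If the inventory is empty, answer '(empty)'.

Answer: bone=3 lantern=3 silver=2 steel=5 stone=3

Derivation:
After 1 (gather 3 silver): silver=3
After 2 (craft lantern): lantern=3
After 3 (consume 1 lantern): lantern=2
After 4 (consume 1 lantern): lantern=1
After 5 (consume 1 lantern): (empty)
After 6 (gather 2 silver): silver=2
After 7 (gather 5 zinc): silver=2 zinc=5
After 8 (craft steel): silver=2 steel=1 zinc=4
After 9 (craft steel): silver=2 steel=2 zinc=3
After 10 (craft steel): silver=2 steel=3 zinc=2
After 11 (craft steel): silver=2 steel=4 zinc=1
After 12 (craft steel): silver=2 steel=5
After 13 (gather 2 silver): silver=4 steel=5
After 14 (craft lantern): lantern=3 silver=1 steel=5
After 15 (gather 4 zinc): lantern=3 silver=1 steel=5 zinc=4
After 16 (gather 3 stone): lantern=3 silver=1 steel=5 stone=3 zinc=4
After 17 (gather 2 bone): bone=2 lantern=3 silver=1 steel=5 stone=3 zinc=4
After 18 (gather 1 bone): bone=3 lantern=3 silver=1 steel=5 stone=3 zinc=4
After 19 (consume 4 zinc): bone=3 lantern=3 silver=1 steel=5 stone=3
After 20 (gather 1 silver): bone=3 lantern=3 silver=2 steel=5 stone=3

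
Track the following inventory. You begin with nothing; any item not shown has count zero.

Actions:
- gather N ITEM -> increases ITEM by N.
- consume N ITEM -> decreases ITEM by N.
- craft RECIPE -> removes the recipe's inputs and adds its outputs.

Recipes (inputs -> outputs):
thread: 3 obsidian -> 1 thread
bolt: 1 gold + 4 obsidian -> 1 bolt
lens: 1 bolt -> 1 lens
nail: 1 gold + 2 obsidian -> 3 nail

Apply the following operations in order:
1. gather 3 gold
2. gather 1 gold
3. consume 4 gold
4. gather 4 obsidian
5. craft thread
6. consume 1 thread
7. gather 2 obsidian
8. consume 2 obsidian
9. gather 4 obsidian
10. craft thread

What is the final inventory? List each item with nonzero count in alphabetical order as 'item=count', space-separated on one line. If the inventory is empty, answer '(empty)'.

After 1 (gather 3 gold): gold=3
After 2 (gather 1 gold): gold=4
After 3 (consume 4 gold): (empty)
After 4 (gather 4 obsidian): obsidian=4
After 5 (craft thread): obsidian=1 thread=1
After 6 (consume 1 thread): obsidian=1
After 7 (gather 2 obsidian): obsidian=3
After 8 (consume 2 obsidian): obsidian=1
After 9 (gather 4 obsidian): obsidian=5
After 10 (craft thread): obsidian=2 thread=1

Answer: obsidian=2 thread=1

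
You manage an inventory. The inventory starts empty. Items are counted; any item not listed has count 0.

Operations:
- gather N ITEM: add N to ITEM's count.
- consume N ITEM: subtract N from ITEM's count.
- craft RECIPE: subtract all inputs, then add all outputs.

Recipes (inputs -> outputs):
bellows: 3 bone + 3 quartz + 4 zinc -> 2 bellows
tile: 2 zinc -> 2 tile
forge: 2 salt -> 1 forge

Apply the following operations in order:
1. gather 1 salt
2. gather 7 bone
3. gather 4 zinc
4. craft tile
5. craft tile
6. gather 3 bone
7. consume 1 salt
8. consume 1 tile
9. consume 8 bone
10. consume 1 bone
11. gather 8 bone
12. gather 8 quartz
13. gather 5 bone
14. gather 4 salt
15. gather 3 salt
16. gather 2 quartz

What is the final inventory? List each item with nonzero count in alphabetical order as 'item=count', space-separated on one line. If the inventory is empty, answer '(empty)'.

After 1 (gather 1 salt): salt=1
After 2 (gather 7 bone): bone=7 salt=1
After 3 (gather 4 zinc): bone=7 salt=1 zinc=4
After 4 (craft tile): bone=7 salt=1 tile=2 zinc=2
After 5 (craft tile): bone=7 salt=1 tile=4
After 6 (gather 3 bone): bone=10 salt=1 tile=4
After 7 (consume 1 salt): bone=10 tile=4
After 8 (consume 1 tile): bone=10 tile=3
After 9 (consume 8 bone): bone=2 tile=3
After 10 (consume 1 bone): bone=1 tile=3
After 11 (gather 8 bone): bone=9 tile=3
After 12 (gather 8 quartz): bone=9 quartz=8 tile=3
After 13 (gather 5 bone): bone=14 quartz=8 tile=3
After 14 (gather 4 salt): bone=14 quartz=8 salt=4 tile=3
After 15 (gather 3 salt): bone=14 quartz=8 salt=7 tile=3
After 16 (gather 2 quartz): bone=14 quartz=10 salt=7 tile=3

Answer: bone=14 quartz=10 salt=7 tile=3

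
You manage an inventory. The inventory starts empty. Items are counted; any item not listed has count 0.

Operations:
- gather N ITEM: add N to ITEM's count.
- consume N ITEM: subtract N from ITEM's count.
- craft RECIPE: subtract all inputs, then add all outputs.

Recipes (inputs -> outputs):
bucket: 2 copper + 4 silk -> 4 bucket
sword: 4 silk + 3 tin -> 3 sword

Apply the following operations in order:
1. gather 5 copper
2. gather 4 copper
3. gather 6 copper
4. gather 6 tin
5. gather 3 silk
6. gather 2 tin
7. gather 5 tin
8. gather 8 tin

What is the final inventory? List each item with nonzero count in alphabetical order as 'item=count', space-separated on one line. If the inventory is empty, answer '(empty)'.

After 1 (gather 5 copper): copper=5
After 2 (gather 4 copper): copper=9
After 3 (gather 6 copper): copper=15
After 4 (gather 6 tin): copper=15 tin=6
After 5 (gather 3 silk): copper=15 silk=3 tin=6
After 6 (gather 2 tin): copper=15 silk=3 tin=8
After 7 (gather 5 tin): copper=15 silk=3 tin=13
After 8 (gather 8 tin): copper=15 silk=3 tin=21

Answer: copper=15 silk=3 tin=21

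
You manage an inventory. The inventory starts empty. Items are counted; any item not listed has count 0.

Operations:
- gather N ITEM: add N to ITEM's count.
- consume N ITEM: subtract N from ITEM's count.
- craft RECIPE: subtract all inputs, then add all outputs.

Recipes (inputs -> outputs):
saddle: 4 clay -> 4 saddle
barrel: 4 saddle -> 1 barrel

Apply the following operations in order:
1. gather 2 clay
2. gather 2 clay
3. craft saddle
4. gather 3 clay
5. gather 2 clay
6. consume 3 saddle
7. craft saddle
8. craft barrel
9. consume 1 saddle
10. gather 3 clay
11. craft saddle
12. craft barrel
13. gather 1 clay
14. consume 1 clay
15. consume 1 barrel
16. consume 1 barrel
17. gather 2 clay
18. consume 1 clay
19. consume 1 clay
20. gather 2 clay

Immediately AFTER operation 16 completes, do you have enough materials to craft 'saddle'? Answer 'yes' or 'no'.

After 1 (gather 2 clay): clay=2
After 2 (gather 2 clay): clay=4
After 3 (craft saddle): saddle=4
After 4 (gather 3 clay): clay=3 saddle=4
After 5 (gather 2 clay): clay=5 saddle=4
After 6 (consume 3 saddle): clay=5 saddle=1
After 7 (craft saddle): clay=1 saddle=5
After 8 (craft barrel): barrel=1 clay=1 saddle=1
After 9 (consume 1 saddle): barrel=1 clay=1
After 10 (gather 3 clay): barrel=1 clay=4
After 11 (craft saddle): barrel=1 saddle=4
After 12 (craft barrel): barrel=2
After 13 (gather 1 clay): barrel=2 clay=1
After 14 (consume 1 clay): barrel=2
After 15 (consume 1 barrel): barrel=1
After 16 (consume 1 barrel): (empty)

Answer: no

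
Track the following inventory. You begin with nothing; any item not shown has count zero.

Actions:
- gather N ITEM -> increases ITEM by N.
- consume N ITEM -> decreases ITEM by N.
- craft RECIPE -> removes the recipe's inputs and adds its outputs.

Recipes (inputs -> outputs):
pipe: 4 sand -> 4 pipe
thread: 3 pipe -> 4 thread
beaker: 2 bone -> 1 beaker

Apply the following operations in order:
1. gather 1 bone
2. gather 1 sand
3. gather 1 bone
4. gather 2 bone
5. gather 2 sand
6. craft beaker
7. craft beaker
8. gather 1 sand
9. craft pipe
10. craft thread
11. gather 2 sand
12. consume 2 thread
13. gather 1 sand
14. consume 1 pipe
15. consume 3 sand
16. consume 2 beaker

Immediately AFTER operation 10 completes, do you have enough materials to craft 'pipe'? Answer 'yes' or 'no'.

Answer: no

Derivation:
After 1 (gather 1 bone): bone=1
After 2 (gather 1 sand): bone=1 sand=1
After 3 (gather 1 bone): bone=2 sand=1
After 4 (gather 2 bone): bone=4 sand=1
After 5 (gather 2 sand): bone=4 sand=3
After 6 (craft beaker): beaker=1 bone=2 sand=3
After 7 (craft beaker): beaker=2 sand=3
After 8 (gather 1 sand): beaker=2 sand=4
After 9 (craft pipe): beaker=2 pipe=4
After 10 (craft thread): beaker=2 pipe=1 thread=4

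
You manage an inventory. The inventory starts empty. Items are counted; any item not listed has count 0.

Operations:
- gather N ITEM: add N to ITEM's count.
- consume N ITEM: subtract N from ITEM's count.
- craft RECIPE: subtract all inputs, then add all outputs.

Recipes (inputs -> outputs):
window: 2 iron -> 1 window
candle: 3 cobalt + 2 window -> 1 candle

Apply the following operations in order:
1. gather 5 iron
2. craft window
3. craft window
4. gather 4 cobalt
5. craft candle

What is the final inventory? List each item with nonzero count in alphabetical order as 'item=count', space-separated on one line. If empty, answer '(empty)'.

After 1 (gather 5 iron): iron=5
After 2 (craft window): iron=3 window=1
After 3 (craft window): iron=1 window=2
After 4 (gather 4 cobalt): cobalt=4 iron=1 window=2
After 5 (craft candle): candle=1 cobalt=1 iron=1

Answer: candle=1 cobalt=1 iron=1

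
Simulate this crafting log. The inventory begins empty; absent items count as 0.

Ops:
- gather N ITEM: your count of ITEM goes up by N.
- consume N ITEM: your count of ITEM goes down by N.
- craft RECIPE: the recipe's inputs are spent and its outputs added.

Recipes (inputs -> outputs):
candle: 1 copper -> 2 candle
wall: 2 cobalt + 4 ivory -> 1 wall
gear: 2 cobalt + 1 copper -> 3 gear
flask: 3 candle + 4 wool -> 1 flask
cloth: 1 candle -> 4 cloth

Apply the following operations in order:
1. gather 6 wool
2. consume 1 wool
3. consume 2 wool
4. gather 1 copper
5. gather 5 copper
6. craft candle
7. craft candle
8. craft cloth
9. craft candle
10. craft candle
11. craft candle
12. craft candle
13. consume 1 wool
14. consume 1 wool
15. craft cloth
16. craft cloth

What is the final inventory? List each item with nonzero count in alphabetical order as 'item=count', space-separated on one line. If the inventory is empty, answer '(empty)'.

Answer: candle=9 cloth=12 wool=1

Derivation:
After 1 (gather 6 wool): wool=6
After 2 (consume 1 wool): wool=5
After 3 (consume 2 wool): wool=3
After 4 (gather 1 copper): copper=1 wool=3
After 5 (gather 5 copper): copper=6 wool=3
After 6 (craft candle): candle=2 copper=5 wool=3
After 7 (craft candle): candle=4 copper=4 wool=3
After 8 (craft cloth): candle=3 cloth=4 copper=4 wool=3
After 9 (craft candle): candle=5 cloth=4 copper=3 wool=3
After 10 (craft candle): candle=7 cloth=4 copper=2 wool=3
After 11 (craft candle): candle=9 cloth=4 copper=1 wool=3
After 12 (craft candle): candle=11 cloth=4 wool=3
After 13 (consume 1 wool): candle=11 cloth=4 wool=2
After 14 (consume 1 wool): candle=11 cloth=4 wool=1
After 15 (craft cloth): candle=10 cloth=8 wool=1
After 16 (craft cloth): candle=9 cloth=12 wool=1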